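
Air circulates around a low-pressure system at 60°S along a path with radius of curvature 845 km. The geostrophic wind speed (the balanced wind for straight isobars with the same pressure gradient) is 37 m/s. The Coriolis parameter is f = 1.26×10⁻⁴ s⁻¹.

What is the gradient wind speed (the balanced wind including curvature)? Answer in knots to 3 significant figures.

Around a low, centrifugal force acts outward with Coriolis, so pressure-gradient force balances both:
(1/ρ)|∂P/∂n| = fV + V²/R  →  V² + fR·V − fR·V_g = 0
With fR = 1.26×10⁻⁴ × 845×10³ m = 106 m/s:
V = [−fR + √((fR)² + 4 fR V_g)]/2 = [−106 + √(106² + 4×106×37)]/2 = 29.1 m/s
Subgeostrophic (V < V_g = 37 m/s), as expected around a low.
Converting: 29.1 m/s × 1.944 = 56.5 knots

56.5 knots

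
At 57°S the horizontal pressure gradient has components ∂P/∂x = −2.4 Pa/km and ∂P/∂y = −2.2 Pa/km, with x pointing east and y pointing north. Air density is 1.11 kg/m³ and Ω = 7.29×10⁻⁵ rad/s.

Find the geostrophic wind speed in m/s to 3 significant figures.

Coriolis parameter at 57°S:
f = 2Ω sin φ = 2 × 7.29×10⁻⁵ × sin 57° = 1.22×10⁻⁴ s⁻¹
In the Southern Hemisphere f is negative: f = −1.22×10⁻⁴ s⁻¹.
Component geostrophic relations (x east, y north):
u_g = −(1/(fρ)) ∂P/∂y,  v_g = (1/(fρ)) ∂P/∂x
u_g = −(−2.2×10⁻³)/(−1.22×10⁻⁴ × 1.11) = −16.2 m/s;  v_g = (−2.4×10⁻³)/(−1.22×10⁻⁴ × 1.11) = 17.7 m/s
|V_g| = √(u_g² + v_g²) = 24.0 m/s

24.0 m/s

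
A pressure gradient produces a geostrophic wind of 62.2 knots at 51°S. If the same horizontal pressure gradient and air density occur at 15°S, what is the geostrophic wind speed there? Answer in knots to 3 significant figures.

With the same pressure gradient and density, V_g ∝ 1/f ∝ 1/sin φ.
V₂ = V₁ · sin φ₁ / sin φ₂ = 62.2 × sin 51° / sin 15°
V₂ = 62.2 × 0.7771/0.2588 = 187 knots

187 knots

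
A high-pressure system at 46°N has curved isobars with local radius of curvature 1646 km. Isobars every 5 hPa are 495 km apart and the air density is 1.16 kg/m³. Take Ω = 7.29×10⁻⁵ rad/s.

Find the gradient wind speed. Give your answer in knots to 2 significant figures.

Coriolis parameter at 46°N:
f = 2Ω sin φ = 2 × 7.29×10⁻⁵ × sin 46° = 1.05×10⁻⁴ s⁻¹
Pressure gradient: |∂P/∂n| = 500 Pa / 495000 m = 1.01×10⁻³ Pa/m
Geostrophic speed: V_g = |∂P/∂n|/(fρ) = 1.01×10⁻³/(1.05×10⁻⁴ × 1.16) = 8.30 m/s
Around a high, pressure-gradient force acts outward with centrifugal, so Coriolis balances both:
fV = (1/ρ)|∂P/∂n| + V²/R  →  V² − fR·V + fR·V_g = 0
With fR = 1.05×10⁻⁴ × 1646×10³ m = 173 m/s:
V = [fR − √((fR)² − 4 fR V_g)]/2 = [173 − √(173² − 4×173×8.3)]/2 = 8.75 m/s
Supergeostrophic (V > V_g = 8.3 m/s), as expected around a high.
Converting: 8.75 m/s × 1.944 = 17 knots

17 knots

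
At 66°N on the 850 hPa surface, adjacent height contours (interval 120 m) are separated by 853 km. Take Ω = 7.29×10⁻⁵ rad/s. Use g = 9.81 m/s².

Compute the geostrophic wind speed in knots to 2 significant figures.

20 knots

Coriolis parameter at 66°N:
f = 2Ω sin φ = 2 × 7.29×10⁻⁵ × sin 66° = 1.33×10⁻⁴ s⁻¹
Height gradient: |∂Z/∂n| = 120 m / 853000 m = 1.41×10⁻⁴
On a pressure surface, geostrophic balance gives V_g = (g/f)|∂Z/∂n|:
V_g = 9.81 × 1.41×10⁻⁴ / 1.33×10⁻⁴ = 10.4 m/s
Converting: 10.4 m/s × 1.944 = 20 knots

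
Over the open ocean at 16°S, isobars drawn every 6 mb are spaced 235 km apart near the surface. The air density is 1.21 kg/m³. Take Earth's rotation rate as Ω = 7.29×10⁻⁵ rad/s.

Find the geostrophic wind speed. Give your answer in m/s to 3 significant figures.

Coriolis parameter at 16°S:
f = 2Ω sin φ = 2 × 7.29×10⁻⁵ × sin 16° = 4.02×10⁻⁵ s⁻¹
Pressure gradient: |∂P/∂n| = 600 Pa / 235000 m = 2.55×10⁻³ Pa/m
Geostrophic balance (pressure-gradient force = Coriolis force):
V_g = (1/(fρ)) |∂P/∂n| = 2.55×10⁻³ / (4.02×10⁻⁵ × 1.21) = 52.5 m/s

52.5 m/s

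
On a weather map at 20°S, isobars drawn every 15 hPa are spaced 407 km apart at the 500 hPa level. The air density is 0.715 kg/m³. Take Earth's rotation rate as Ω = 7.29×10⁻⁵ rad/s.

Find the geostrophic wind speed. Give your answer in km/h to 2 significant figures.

370 km/h

Coriolis parameter at 20°S:
f = 2Ω sin φ = 2 × 7.29×10⁻⁵ × sin 20° = 4.99×10⁻⁵ s⁻¹
Pressure gradient: |∂P/∂n| = 1500 Pa / 407000 m = 3.69×10⁻³ Pa/m
Geostrophic balance (pressure-gradient force = Coriolis force):
V_g = (1/(fρ)) |∂P/∂n| = 3.69×10⁻³ / (4.99×10⁻⁵ × 0.715) = 103 m/s
Converting: 103 m/s × 3.6 = 370 km/h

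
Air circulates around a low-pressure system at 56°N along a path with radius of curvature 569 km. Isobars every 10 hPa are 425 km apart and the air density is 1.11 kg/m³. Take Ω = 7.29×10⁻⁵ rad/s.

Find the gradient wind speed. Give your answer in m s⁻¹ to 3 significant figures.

Coriolis parameter at 56°N:
f = 2Ω sin φ = 2 × 7.29×10⁻⁵ × sin 56° = 1.21×10⁻⁴ s⁻¹
Pressure gradient: |∂P/∂n| = 1000 Pa / 425000 m = 2.35×10⁻³ Pa/m
Geostrophic speed: V_g = |∂P/∂n|/(fρ) = 2.35×10⁻³/(1.21×10⁻⁴ × 1.11) = 17.5 m/s
Around a low, centrifugal force acts outward with Coriolis, so pressure-gradient force balances both:
(1/ρ)|∂P/∂n| = fV + V²/R  →  V² + fR·V − fR·V_g = 0
With fR = 1.21×10⁻⁴ × 569×10³ m = 68.8 m/s:
V = [−fR + √((fR)² + 4 fR V_g)]/2 = [−68.8 + √(68.8² + 4×68.8×17.5)]/2 = 14.5 m/s
Subgeostrophic (V < V_g = 17.5 m/s), as expected around a low.

14.5 m s⁻¹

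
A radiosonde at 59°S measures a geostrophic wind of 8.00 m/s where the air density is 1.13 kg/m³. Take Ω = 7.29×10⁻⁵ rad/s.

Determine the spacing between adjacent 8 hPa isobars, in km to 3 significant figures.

708 km

Coriolis parameter at 59°S:
f = 2Ω sin φ = 2 × 7.29×10⁻⁵ × sin 59° = 1.25×10⁻⁴ s⁻¹
Geostrophic balance rearranged: |∂P/∂n| = f ρ V_g
|∂P/∂n| = 1.25×10⁻⁴ × 1.13 × 8.00 = 1.13×10⁻³ Pa/m
Isobar spacing: Δn = ΔP/|∂P/∂n| = 800 Pa / 1.13×10⁻³ Pa/m = 708106 m ≈ 708 km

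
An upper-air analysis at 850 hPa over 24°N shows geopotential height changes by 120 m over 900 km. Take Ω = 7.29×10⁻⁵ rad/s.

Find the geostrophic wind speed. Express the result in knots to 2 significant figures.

43 knots

Coriolis parameter at 24°N:
f = 2Ω sin φ = 2 × 7.29×10⁻⁵ × sin 24° = 5.93×10⁻⁵ s⁻¹
Height gradient: |∂Z/∂n| = 120 m / 900000 m = 1.33×10⁻⁴
On a pressure surface, geostrophic balance gives V_g = (g/f)|∂Z/∂n|:
V_g = 9.81 × 1.33×10⁻⁴ / 5.93×10⁻⁵ = 22.1 m/s
Converting: 22.1 m/s × 1.944 = 43 knots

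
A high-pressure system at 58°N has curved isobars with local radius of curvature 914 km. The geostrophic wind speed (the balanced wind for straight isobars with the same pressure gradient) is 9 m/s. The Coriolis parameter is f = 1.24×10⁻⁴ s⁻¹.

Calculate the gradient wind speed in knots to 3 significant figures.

Around a high, pressure-gradient force acts outward with centrifugal, so Coriolis balances both:
fV = (1/ρ)|∂P/∂n| + V²/R  →  V² − fR·V + fR·V_g = 0
With fR = 1.24×10⁻⁴ × 914×10³ m = 113 m/s:
V = [fR − √((fR)² − 4 fR V_g)]/2 = [113 − √(113² − 4×113×9)]/2 = 9.86 m/s
Supergeostrophic (V > V_g = 9 m/s), as expected around a high.
Converting: 9.86 m/s × 1.944 = 19.2 knots

19.2 knots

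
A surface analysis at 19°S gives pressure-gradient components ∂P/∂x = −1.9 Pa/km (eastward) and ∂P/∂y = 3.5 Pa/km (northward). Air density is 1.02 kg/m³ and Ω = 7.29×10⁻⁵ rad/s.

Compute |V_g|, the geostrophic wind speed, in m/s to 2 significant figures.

82 m/s

Coriolis parameter at 19°S:
f = 2Ω sin φ = 2 × 7.29×10⁻⁵ × sin 19° = 4.75×10⁻⁵ s⁻¹
In the Southern Hemisphere f is negative: f = −4.75×10⁻⁵ s⁻¹.
Component geostrophic relations (x east, y north):
u_g = −(1/(fρ)) ∂P/∂y,  v_g = (1/(fρ)) ∂P/∂x
u_g = −(3.5×10⁻³)/(−4.75×10⁻⁵ × 1.02) = 72.3 m/s;  v_g = (−1.9×10⁻³)/(−4.75×10⁻⁵ × 1.02) = 39.2 m/s
|V_g| = √(u_g² + v_g²) = 82.3 m/s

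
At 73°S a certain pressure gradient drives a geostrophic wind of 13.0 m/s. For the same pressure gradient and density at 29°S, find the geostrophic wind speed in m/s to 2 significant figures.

With the same pressure gradient and density, V_g ∝ 1/f ∝ 1/sin φ.
V₂ = V₁ · sin φ₁ / sin φ₂ = 13.0 × sin 73° / sin 29°
V₂ = 13.0 × 0.9563/0.4848 = 26 m/s

26 m/s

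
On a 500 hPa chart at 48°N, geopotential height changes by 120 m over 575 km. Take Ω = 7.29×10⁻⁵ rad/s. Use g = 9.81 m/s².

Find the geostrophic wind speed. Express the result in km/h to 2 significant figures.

Coriolis parameter at 48°N:
f = 2Ω sin φ = 2 × 7.29×10⁻⁵ × sin 48° = 1.08×10⁻⁴ s⁻¹
Height gradient: |∂Z/∂n| = 120 m / 575000 m = 2.09×10⁻⁴
On a pressure surface, geostrophic balance gives V_g = (g/f)|∂Z/∂n|:
V_g = 9.81 × 2.09×10⁻⁴ / 1.08×10⁻⁴ = 18.9 m/s
Converting: 18.9 m/s × 3.6 = 68 km/h

68 km/h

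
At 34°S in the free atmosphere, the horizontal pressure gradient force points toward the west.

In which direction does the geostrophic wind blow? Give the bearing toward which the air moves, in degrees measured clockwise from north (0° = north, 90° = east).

The pressure-gradient force points toward the west (bearing 270°).
Geostrophic balance: in the Southern Hemisphere the Coriolis force deflects motion to the left, so the geostrophic wind blows 90° to the left of the pressure-gradient force (low pressure on the right).
Rotating 270° by 90° counterclockwise gives 180° — the wind blows toward the south.

180°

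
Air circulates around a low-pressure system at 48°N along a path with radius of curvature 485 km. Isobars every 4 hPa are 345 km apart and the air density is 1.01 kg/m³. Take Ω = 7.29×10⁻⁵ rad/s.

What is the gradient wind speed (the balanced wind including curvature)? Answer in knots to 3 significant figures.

17.6 knots

Coriolis parameter at 48°N:
f = 2Ω sin φ = 2 × 7.29×10⁻⁵ × sin 48° = 1.08×10⁻⁴ s⁻¹
Pressure gradient: |∂P/∂n| = 400 Pa / 345000 m = 1.16×10⁻³ Pa/m
Geostrophic speed: V_g = |∂P/∂n|/(fρ) = 1.16×10⁻³/(1.08×10⁻⁴ × 1.01) = 10.6 m/s
Around a low, centrifugal force acts outward with Coriolis, so pressure-gradient force balances both:
(1/ρ)|∂P/∂n| = fV + V²/R  →  V² + fR·V − fR·V_g = 0
With fR = 1.08×10⁻⁴ × 485×10³ m = 52.6 m/s:
V = [−fR + √((fR)² + 4 fR V_g)]/2 = [−52.6 + √(52.6² + 4×52.6×10.6)]/2 = 9.04 m/s
Subgeostrophic (V < V_g = 10.6 m/s), as expected around a low.
Converting: 9.04 m/s × 1.944 = 17.6 knots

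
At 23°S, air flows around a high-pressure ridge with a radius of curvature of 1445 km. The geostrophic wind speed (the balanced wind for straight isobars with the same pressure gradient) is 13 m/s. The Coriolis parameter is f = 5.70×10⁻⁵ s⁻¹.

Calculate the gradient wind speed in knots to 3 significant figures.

Around a high, pressure-gradient force acts outward with centrifugal, so Coriolis balances both:
fV = (1/ρ)|∂P/∂n| + V²/R  →  V² − fR·V + fR·V_g = 0
With fR = 5.70×10⁻⁵ × 1445×10³ m = 82.4 m/s:
V = [fR − √((fR)² − 4 fR V_g)]/2 = [82.4 − √(82.4² − 4×82.4×13)]/2 = 16.2 m/s
Supergeostrophic (V > V_g = 13 m/s), as expected around a high.
Converting: 16.2 m/s × 1.944 = 31.4 knots

31.4 knots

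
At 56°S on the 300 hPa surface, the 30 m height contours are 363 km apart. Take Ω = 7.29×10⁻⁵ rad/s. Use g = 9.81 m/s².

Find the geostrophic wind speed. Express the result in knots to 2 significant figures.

13 knots

Coriolis parameter at 56°S:
f = 2Ω sin φ = 2 × 7.29×10⁻⁵ × sin 56° = 1.21×10⁻⁴ s⁻¹
Height gradient: |∂Z/∂n| = 30 m / 363000 m = 8.26×10⁻⁵
On a pressure surface, geostrophic balance gives V_g = (g/f)|∂Z/∂n|:
V_g = 9.81 × 8.26×10⁻⁵ / 1.21×10⁻⁴ = 6.71 m/s
Converting: 6.71 m/s × 1.944 = 13 knots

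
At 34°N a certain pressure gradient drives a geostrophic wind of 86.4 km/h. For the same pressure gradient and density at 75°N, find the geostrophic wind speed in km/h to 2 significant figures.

50 km/h

With the same pressure gradient and density, V_g ∝ 1/f ∝ 1/sin φ.
V₂ = V₁ · sin φ₁ / sin φ₂ = 86.4 × sin 34° / sin 75°
V₂ = 86.4 × 0.5592/0.9659 = 50 km/h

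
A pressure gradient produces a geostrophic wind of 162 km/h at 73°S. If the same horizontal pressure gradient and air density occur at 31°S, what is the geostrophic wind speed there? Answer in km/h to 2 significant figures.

300 km/h

With the same pressure gradient and density, V_g ∝ 1/f ∝ 1/sin φ.
V₂ = V₁ · sin φ₁ / sin φ₂ = 162 × sin 73° / sin 31°
V₂ = 162 × 0.9563/0.5150 = 300 km/h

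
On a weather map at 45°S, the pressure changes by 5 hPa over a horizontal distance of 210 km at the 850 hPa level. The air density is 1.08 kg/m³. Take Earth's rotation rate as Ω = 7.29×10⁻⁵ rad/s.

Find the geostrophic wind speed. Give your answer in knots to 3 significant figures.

41.6 knots

Coriolis parameter at 45°S:
f = 2Ω sin φ = 2 × 7.29×10⁻⁵ × sin 45° = 1.03×10⁻⁴ s⁻¹
Pressure gradient: |∂P/∂n| = 500 Pa / 210000 m = 2.38×10⁻³ Pa/m
Geostrophic balance (pressure-gradient force = Coriolis force):
V_g = (1/(fρ)) |∂P/∂n| = 2.38×10⁻³ / (1.03×10⁻⁴ × 1.08) = 21.4 m/s
Converting: 21.4 m/s × 1.944 = 41.6 knots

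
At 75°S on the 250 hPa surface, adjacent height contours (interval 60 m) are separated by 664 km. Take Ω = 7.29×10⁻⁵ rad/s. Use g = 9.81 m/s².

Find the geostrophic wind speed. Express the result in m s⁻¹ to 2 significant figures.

6.3 m s⁻¹

Coriolis parameter at 75°S:
f = 2Ω sin φ = 2 × 7.29×10⁻⁵ × sin 75° = 1.41×10⁻⁴ s⁻¹
Height gradient: |∂Z/∂n| = 60 m / 664000 m = 9.04×10⁻⁵
On a pressure surface, geostrophic balance gives V_g = (g/f)|∂Z/∂n|:
V_g = 9.81 × 9.04×10⁻⁵ / 1.41×10⁻⁴ = 6.29 m/s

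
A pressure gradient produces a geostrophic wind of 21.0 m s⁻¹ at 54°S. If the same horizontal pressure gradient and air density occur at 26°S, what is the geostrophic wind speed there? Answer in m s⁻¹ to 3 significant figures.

38.8 m s⁻¹

With the same pressure gradient and density, V_g ∝ 1/f ∝ 1/sin φ.
V₂ = V₁ · sin φ₁ / sin φ₂ = 21.0 × sin 54° / sin 26°
V₂ = 21.0 × 0.8090/0.4384 = 38.8 m s⁻¹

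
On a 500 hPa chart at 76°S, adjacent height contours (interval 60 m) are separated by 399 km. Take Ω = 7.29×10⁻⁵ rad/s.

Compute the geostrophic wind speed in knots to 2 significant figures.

Coriolis parameter at 76°S:
f = 2Ω sin φ = 2 × 7.29×10⁻⁵ × sin 76° = 1.41×10⁻⁴ s⁻¹
Height gradient: |∂Z/∂n| = 60 m / 399000 m = 1.50×10⁻⁴
On a pressure surface, geostrophic balance gives V_g = (g/f)|∂Z/∂n|:
V_g = 9.81 × 1.50×10⁻⁴ / 1.41×10⁻⁴ = 10.4 m/s
Converting: 10.4 m/s × 1.944 = 20 knots

20 knots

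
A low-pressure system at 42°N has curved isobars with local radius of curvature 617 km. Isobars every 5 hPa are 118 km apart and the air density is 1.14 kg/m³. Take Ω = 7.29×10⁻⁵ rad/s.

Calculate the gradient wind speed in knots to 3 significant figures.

Coriolis parameter at 42°N:
f = 2Ω sin φ = 2 × 7.29×10⁻⁵ × sin 42° = 9.76×10⁻⁵ s⁻¹
Pressure gradient: |∂P/∂n| = 500 Pa / 118000 m = 4.24×10⁻³ Pa/m
Geostrophic speed: V_g = |∂P/∂n|/(fρ) = 4.24×10⁻³/(9.76×10⁻⁵ × 1.14) = 38.1 m/s
Around a low, centrifugal force acts outward with Coriolis, so pressure-gradient force balances both:
(1/ρ)|∂P/∂n| = fV + V²/R  →  V² + fR·V − fR·V_g = 0
With fR = 9.76×10⁻⁵ × 617×10³ m = 60.2 m/s:
V = [−fR + √((fR)² + 4 fR V_g)]/2 = [−60.2 + √(60.2² + 4×60.2×38.1)]/2 = 26.5 m/s
Subgeostrophic (V < V_g = 38.1 m/s), as expected around a low.
Converting: 26.5 m/s × 1.944 = 51.4 knots

51.4 knots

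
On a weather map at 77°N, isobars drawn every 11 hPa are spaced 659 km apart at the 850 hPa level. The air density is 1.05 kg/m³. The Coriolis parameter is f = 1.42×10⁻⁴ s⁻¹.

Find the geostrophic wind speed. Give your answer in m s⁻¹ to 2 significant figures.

Pressure gradient: |∂P/∂n| = 1100 Pa / 659000 m = 1.67×10⁻³ Pa/m
Geostrophic balance (pressure-gradient force = Coriolis force):
V_g = (1/(fρ)) |∂P/∂n| = 1.67×10⁻³ / (1.42×10⁻⁴ × 1.05) = 11.2 m/s

11 m s⁻¹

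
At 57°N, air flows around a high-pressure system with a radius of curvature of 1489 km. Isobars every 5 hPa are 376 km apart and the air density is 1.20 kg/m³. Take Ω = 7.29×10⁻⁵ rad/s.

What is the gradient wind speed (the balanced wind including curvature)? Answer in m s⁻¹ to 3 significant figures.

Coriolis parameter at 57°N:
f = 2Ω sin φ = 2 × 7.29×10⁻⁵ × sin 57° = 1.22×10⁻⁴ s⁻¹
Pressure gradient: |∂P/∂n| = 500 Pa / 376000 m = 1.33×10⁻³ Pa/m
Geostrophic speed: V_g = |∂P/∂n|/(fρ) = 1.33×10⁻³/(1.22×10⁻⁴ × 1.20) = 9.06 m/s
Around a high, pressure-gradient force acts outward with centrifugal, so Coriolis balances both:
fV = (1/ρ)|∂P/∂n| + V²/R  →  V² − fR·V + fR·V_g = 0
With fR = 1.22×10⁻⁴ × 1489×10³ m = 182 m/s:
V = [fR − √((fR)² − 4 fR V_g)]/2 = [182 − √(182² − 4×182×9.06)]/2 = 9.57 m/s
Supergeostrophic (V > V_g = 9.06 m/s), as expected around a high.

9.57 m s⁻¹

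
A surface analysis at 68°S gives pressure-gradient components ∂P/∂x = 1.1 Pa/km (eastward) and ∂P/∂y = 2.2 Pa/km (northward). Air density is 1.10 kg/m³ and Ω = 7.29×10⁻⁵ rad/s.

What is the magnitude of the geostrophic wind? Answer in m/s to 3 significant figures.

16.5 m/s

Coriolis parameter at 68°S:
f = 2Ω sin φ = 2 × 7.29×10⁻⁵ × sin 68° = 1.35×10⁻⁴ s⁻¹
In the Southern Hemisphere f is negative: f = −1.35×10⁻⁴ s⁻¹.
Component geostrophic relations (x east, y north):
u_g = −(1/(fρ)) ∂P/∂y,  v_g = (1/(fρ)) ∂P/∂x
u_g = −(2.2×10⁻³)/(−1.35×10⁻⁴ × 1.10) = 14.8 m/s;  v_g = (1.1×10⁻³)/(−1.35×10⁻⁴ × 1.10) = −7.40 m/s
|V_g| = √(u_g² + v_g²) = 16.5 m/s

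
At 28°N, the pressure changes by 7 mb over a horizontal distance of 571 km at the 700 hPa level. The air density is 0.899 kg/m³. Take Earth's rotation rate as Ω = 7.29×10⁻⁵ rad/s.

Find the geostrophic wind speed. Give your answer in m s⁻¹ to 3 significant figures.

19.9 m s⁻¹

Coriolis parameter at 28°N:
f = 2Ω sin φ = 2 × 7.29×10⁻⁵ × sin 28° = 6.84×10⁻⁵ s⁻¹
Pressure gradient: |∂P/∂n| = 700 Pa / 571000 m = 1.23×10⁻³ Pa/m
Geostrophic balance (pressure-gradient force = Coriolis force):
V_g = (1/(fρ)) |∂P/∂n| = 1.23×10⁻³ / (6.84×10⁻⁵ × 0.899) = 19.9 m/s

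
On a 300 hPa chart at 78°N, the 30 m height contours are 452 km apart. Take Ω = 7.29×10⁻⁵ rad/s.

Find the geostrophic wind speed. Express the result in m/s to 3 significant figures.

4.57 m/s

Coriolis parameter at 78°N:
f = 2Ω sin φ = 2 × 7.29×10⁻⁵ × sin 78° = 1.43×10⁻⁴ s⁻¹
Height gradient: |∂Z/∂n| = 30 m / 452000 m = 6.64×10⁻⁵
On a pressure surface, geostrophic balance gives V_g = (g/f)|∂Z/∂n|:
V_g = 9.81 × 6.64×10⁻⁵ / 1.43×10⁻⁴ = 4.57 m/s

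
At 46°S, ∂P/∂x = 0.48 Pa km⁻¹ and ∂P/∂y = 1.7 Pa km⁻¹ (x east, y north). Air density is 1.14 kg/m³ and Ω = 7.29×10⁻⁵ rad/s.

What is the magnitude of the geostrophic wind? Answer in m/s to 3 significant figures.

14.8 m/s

Coriolis parameter at 46°S:
f = 2Ω sin φ = 2 × 7.29×10⁻⁵ × sin 46° = 1.05×10⁻⁴ s⁻¹
In the Southern Hemisphere f is negative: f = −1.05×10⁻⁴ s⁻¹.
Component geostrophic relations (x east, y north):
u_g = −(1/(fρ)) ∂P/∂y,  v_g = (1/(fρ)) ∂P/∂x
u_g = −(1.7×10⁻³)/(−1.05×10⁻⁴ × 1.14) = 14.2 m/s;  v_g = (0.48×10⁻³)/(−1.05×10⁻⁴ × 1.14) = −4.01 m/s
|V_g| = √(u_g² + v_g²) = 14.8 m/s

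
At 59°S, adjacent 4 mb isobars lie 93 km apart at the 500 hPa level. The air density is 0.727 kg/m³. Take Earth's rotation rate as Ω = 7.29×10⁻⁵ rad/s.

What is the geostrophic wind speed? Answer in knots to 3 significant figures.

92.0 knots

Coriolis parameter at 59°S:
f = 2Ω sin φ = 2 × 7.29×10⁻⁵ × sin 59° = 1.25×10⁻⁴ s⁻¹
Pressure gradient: |∂P/∂n| = 400 Pa / 93000 m = 4.30×10⁻³ Pa/m
Geostrophic balance (pressure-gradient force = Coriolis force):
V_g = (1/(fρ)) |∂P/∂n| = 4.30×10⁻³ / (1.25×10⁻⁴ × 0.727) = 47.3 m/s
Converting: 47.3 m/s × 1.944 = 92.0 knots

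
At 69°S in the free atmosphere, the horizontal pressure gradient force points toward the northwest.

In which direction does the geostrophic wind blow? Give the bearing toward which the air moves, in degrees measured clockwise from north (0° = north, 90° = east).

The pressure-gradient force points toward the northwest (bearing 315°).
Geostrophic balance: in the Southern Hemisphere the Coriolis force deflects motion to the left, so the geostrophic wind blows 90° to the left of the pressure-gradient force (low pressure on the right).
Rotating 315° by 90° counterclockwise gives 225° — the wind blows toward the southwest.

225°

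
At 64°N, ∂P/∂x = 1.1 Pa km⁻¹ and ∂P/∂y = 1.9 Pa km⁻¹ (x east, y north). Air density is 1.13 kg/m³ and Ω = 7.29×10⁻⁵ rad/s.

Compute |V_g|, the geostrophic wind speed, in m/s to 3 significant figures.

14.8 m/s

Coriolis parameter at 64°N:
f = 2Ω sin φ = 2 × 7.29×10⁻⁵ × sin 64° = 1.31×10⁻⁴ s⁻¹
Component geostrophic relations (x east, y north):
u_g = −(1/(fρ)) ∂P/∂y,  v_g = (1/(fρ)) ∂P/∂x
u_g = −(1.9×10⁻³)/(1.31×10⁻⁴ × 1.13) = −12.8 m/s;  v_g = (1.1×10⁻³)/(1.31×10⁻⁴ × 1.13) = 7.43 m/s
|V_g| = √(u_g² + v_g²) = 14.8 m/s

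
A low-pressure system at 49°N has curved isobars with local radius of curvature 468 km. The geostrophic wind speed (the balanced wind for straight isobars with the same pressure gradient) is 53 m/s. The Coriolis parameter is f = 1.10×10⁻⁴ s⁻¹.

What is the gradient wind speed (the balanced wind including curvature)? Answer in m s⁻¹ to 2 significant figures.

32 m s⁻¹

Around a low, centrifugal force acts outward with Coriolis, so pressure-gradient force balances both:
(1/ρ)|∂P/∂n| = fV + V²/R  →  V² + fR·V − fR·V_g = 0
With fR = 1.10×10⁻⁴ × 468×10³ m = 51.5 m/s:
V = [−fR + √((fR)² + 4 fR V_g)]/2 = [−51.5 + √(51.5² + 4×51.5×53)]/2 = 32.5 m/s
Subgeostrophic (V < V_g = 53 m/s), as expected around a low.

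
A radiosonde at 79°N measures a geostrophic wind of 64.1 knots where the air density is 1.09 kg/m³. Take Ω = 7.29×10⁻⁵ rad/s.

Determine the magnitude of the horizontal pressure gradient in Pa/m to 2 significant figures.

5.1×10⁻³ Pa/m

Coriolis parameter at 79°N:
f = 2Ω sin φ = 2 × 7.29×10⁻⁵ × sin 79° = 1.43×10⁻⁴ s⁻¹
Wind speed in SI: 64.1 knots = 33.0 m/s
Geostrophic balance rearranged: |∂P/∂n| = f ρ V_g
|∂P/∂n| = 1.43×10⁻⁴ × 1.09 × 33.0 = 5.14×10⁻³ Pa/m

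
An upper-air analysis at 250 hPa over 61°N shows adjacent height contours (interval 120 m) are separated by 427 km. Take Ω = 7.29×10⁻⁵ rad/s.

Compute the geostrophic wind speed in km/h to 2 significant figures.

78 km/h

Coriolis parameter at 61°N:
f = 2Ω sin φ = 2 × 7.29×10⁻⁵ × sin 61° = 1.28×10⁻⁴ s⁻¹
Height gradient: |∂Z/∂n| = 120 m / 427000 m = 2.81×10⁻⁴
On a pressure surface, geostrophic balance gives V_g = (g/f)|∂Z/∂n|:
V_g = 9.81 × 2.81×10⁻⁴ / 1.28×10⁻⁴ = 21.6 m/s
Converting: 21.6 m/s × 3.6 = 78 km/h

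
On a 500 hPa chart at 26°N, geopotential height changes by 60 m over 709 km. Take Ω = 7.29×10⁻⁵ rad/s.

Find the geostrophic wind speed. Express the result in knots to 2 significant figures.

Coriolis parameter at 26°N:
f = 2Ω sin φ = 2 × 7.29×10⁻⁵ × sin 26° = 6.39×10⁻⁵ s⁻¹
Height gradient: |∂Z/∂n| = 60 m / 709000 m = 8.46×10⁻⁵
On a pressure surface, geostrophic balance gives V_g = (g/f)|∂Z/∂n|:
V_g = 9.81 × 8.46×10⁻⁵ / 6.39×10⁻⁵ = 13.0 m/s
Converting: 13.0 m/s × 1.944 = 25 knots

25 knots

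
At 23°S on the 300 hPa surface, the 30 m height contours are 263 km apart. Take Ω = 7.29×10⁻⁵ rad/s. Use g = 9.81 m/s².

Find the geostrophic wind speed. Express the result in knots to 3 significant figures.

38.2 knots

Coriolis parameter at 23°S:
f = 2Ω sin φ = 2 × 7.29×10⁻⁵ × sin 23° = 5.70×10⁻⁵ s⁻¹
Height gradient: |∂Z/∂n| = 30 m / 263000 m = 1.14×10⁻⁴
On a pressure surface, geostrophic balance gives V_g = (g/f)|∂Z/∂n|:
V_g = 9.81 × 1.14×10⁻⁴ / 5.70×10⁻⁵ = 19.6 m/s
Converting: 19.6 m/s × 1.944 = 38.2 knots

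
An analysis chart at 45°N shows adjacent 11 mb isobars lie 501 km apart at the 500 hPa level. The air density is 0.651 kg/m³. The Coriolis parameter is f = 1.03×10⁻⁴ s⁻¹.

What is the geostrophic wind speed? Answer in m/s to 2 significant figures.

33 m/s

Pressure gradient: |∂P/∂n| = 1100 Pa / 501000 m = 2.20×10⁻³ Pa/m
Geostrophic balance (pressure-gradient force = Coriolis force):
V_g = (1/(fρ)) |∂P/∂n| = 2.20×10⁻³ / (1.03×10⁻⁴ × 0.651) = 32.7 m/s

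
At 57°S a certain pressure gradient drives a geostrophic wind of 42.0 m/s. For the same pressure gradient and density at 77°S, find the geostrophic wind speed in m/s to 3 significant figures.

With the same pressure gradient and density, V_g ∝ 1/f ∝ 1/sin φ.
V₂ = V₁ · sin φ₁ / sin φ₂ = 42.0 × sin 57° / sin 77°
V₂ = 42.0 × 0.8387/0.9744 = 36.2 m/s

36.2 m/s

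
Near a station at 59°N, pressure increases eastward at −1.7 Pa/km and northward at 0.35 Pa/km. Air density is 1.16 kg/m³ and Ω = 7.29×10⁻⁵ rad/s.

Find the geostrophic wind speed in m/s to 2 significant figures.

12 m/s

Coriolis parameter at 59°N:
f = 2Ω sin φ = 2 × 7.29×10⁻⁵ × sin 59° = 1.25×10⁻⁴ s⁻¹
Component geostrophic relations (x east, y north):
u_g = −(1/(fρ)) ∂P/∂y,  v_g = (1/(fρ)) ∂P/∂x
u_g = −(0.35×10⁻³)/(1.25×10⁻⁴ × 1.16) = −2.41 m/s;  v_g = (−1.7×10⁻³)/(1.25×10⁻⁴ × 1.16) = −11.7 m/s
|V_g| = √(u_g² + v_g²) = 12.0 m/s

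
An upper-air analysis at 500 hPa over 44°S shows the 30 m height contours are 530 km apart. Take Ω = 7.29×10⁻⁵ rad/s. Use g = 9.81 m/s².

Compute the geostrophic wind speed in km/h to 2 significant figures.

Coriolis parameter at 44°S:
f = 2Ω sin φ = 2 × 7.29×10⁻⁵ × sin 44° = 1.01×10⁻⁴ s⁻¹
Height gradient: |∂Z/∂n| = 30 m / 530000 m = 5.66×10⁻⁵
On a pressure surface, geostrophic balance gives V_g = (g/f)|∂Z/∂n|:
V_g = 9.81 × 5.66×10⁻⁵ / 1.01×10⁻⁴ = 5.48 m/s
Converting: 5.48 m/s × 3.6 = 20 km/h

20 km/h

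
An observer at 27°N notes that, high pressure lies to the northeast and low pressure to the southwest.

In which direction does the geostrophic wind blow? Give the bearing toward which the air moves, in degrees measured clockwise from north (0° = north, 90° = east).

315°

The pressure-gradient force points toward the southwest (bearing 225°).
Geostrophic balance: in the Northern Hemisphere the Coriolis force deflects motion to the right, so the geostrophic wind blows 90° to the right of the pressure-gradient force (low pressure on the left).
Rotating 225° by 90° clockwise gives 315° — the wind blows toward the northwest.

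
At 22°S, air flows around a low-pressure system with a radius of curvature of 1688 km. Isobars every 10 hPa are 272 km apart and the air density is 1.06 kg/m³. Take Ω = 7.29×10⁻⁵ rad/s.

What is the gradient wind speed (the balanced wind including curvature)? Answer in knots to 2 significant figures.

Coriolis parameter at 22°S:
f = 2Ω sin φ = 2 × 7.29×10⁻⁵ × sin 22° = 5.46×10⁻⁵ s⁻¹
Pressure gradient: |∂P/∂n| = 1000 Pa / 272000 m = 3.68×10⁻³ Pa/m
Geostrophic speed: V_g = |∂P/∂n|/(fρ) = 3.68×10⁻³/(5.46×10⁻⁵ × 1.06) = 63.5 m/s
Around a low, centrifugal force acts outward with Coriolis, so pressure-gradient force balances both:
(1/ρ)|∂P/∂n| = fV + V²/R  →  V² + fR·V − fR·V_g = 0
With fR = 5.46×10⁻⁵ × 1688×10³ m = 92.2 m/s:
V = [−fR + √((fR)² + 4 fR V_g)]/2 = [−92.2 + √(92.2² + 4×92.2×63.5)]/2 = 43.2 m/s
Subgeostrophic (V < V_g = 63.5 m/s), as expected around a low.
Converting: 43.2 m/s × 1.944 = 84 knots

84 knots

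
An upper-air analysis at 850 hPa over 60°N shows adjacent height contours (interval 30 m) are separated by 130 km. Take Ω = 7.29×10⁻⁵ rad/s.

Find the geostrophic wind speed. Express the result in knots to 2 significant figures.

35 knots

Coriolis parameter at 60°N:
f = 2Ω sin φ = 2 × 7.29×10⁻⁵ × sin 60° = 1.26×10⁻⁴ s⁻¹
Height gradient: |∂Z/∂n| = 30 m / 130000 m = 2.31×10⁻⁴
On a pressure surface, geostrophic balance gives V_g = (g/f)|∂Z/∂n|:
V_g = 9.81 × 2.31×10⁻⁴ / 1.26×10⁻⁴ = 17.9 m/s
Converting: 17.9 m/s × 1.944 = 35 knots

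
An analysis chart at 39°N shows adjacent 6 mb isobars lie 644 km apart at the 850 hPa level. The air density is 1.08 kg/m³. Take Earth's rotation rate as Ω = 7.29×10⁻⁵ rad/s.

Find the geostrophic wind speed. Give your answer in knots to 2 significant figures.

Coriolis parameter at 39°N:
f = 2Ω sin φ = 2 × 7.29×10⁻⁵ × sin 39° = 9.18×10⁻⁵ s⁻¹
Pressure gradient: |∂P/∂n| = 600 Pa / 644000 m = 9.32×10⁻⁴ Pa/m
Geostrophic balance (pressure-gradient force = Coriolis force):
V_g = (1/(fρ)) |∂P/∂n| = 9.32×10⁻⁴ / (9.18×10⁻⁵ × 1.08) = 9.40 m/s
Converting: 9.40 m/s × 1.944 = 18 knots

18 knots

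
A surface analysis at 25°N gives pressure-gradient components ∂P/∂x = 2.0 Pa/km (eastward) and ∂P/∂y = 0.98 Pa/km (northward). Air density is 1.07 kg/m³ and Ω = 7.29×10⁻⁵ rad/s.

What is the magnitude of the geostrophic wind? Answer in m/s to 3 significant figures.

33.8 m/s

Coriolis parameter at 25°N:
f = 2Ω sin φ = 2 × 7.29×10⁻⁵ × sin 25° = 6.16×10⁻⁵ s⁻¹
Component geostrophic relations (x east, y north):
u_g = −(1/(fρ)) ∂P/∂y,  v_g = (1/(fρ)) ∂P/∂x
u_g = −(0.98×10⁻³)/(6.16×10⁻⁵ × 1.07) = −14.9 m/s;  v_g = (2.0×10⁻³)/(6.16×10⁻⁵ × 1.07) = 30.3 m/s
|V_g| = √(u_g² + v_g²) = 33.8 m/s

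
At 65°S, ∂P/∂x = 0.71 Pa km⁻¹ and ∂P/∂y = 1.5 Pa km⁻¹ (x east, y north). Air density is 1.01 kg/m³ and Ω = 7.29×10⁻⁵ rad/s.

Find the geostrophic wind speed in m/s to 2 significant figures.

12 m/s

Coriolis parameter at 65°S:
f = 2Ω sin φ = 2 × 7.29×10⁻⁵ × sin 65° = 1.32×10⁻⁴ s⁻¹
In the Southern Hemisphere f is negative: f = −1.32×10⁻⁴ s⁻¹.
Component geostrophic relations (x east, y north):
u_g = −(1/(fρ)) ∂P/∂y,  v_g = (1/(fρ)) ∂P/∂x
u_g = −(1.5×10⁻³)/(−1.32×10⁻⁴ × 1.01) = 11.2 m/s;  v_g = (0.71×10⁻³)/(−1.32×10⁻⁴ × 1.01) = −5.32 m/s
|V_g| = √(u_g² + v_g²) = 12.4 m/s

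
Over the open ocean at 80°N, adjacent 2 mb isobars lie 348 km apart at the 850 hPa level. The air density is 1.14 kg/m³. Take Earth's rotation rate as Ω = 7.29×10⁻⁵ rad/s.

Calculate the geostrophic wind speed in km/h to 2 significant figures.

Coriolis parameter at 80°N:
f = 2Ω sin φ = 2 × 7.29×10⁻⁵ × sin 80° = 1.44×10⁻⁴ s⁻¹
Pressure gradient: |∂P/∂n| = 200 Pa / 348000 m = 5.75×10⁻⁴ Pa/m
Geostrophic balance (pressure-gradient force = Coriolis force):
V_g = (1/(fρ)) |∂P/∂n| = 5.75×10⁻⁴ / (1.44×10⁻⁴ × 1.14) = 3.51 m/s
Converting: 3.51 m/s × 3.6 = 13 km/h

13 km/h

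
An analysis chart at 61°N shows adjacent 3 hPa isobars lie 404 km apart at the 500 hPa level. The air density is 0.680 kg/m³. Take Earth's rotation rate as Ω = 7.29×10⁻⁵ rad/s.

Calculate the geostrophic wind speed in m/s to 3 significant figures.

8.56 m/s

Coriolis parameter at 61°N:
f = 2Ω sin φ = 2 × 7.29×10⁻⁵ × sin 61° = 1.28×10⁻⁴ s⁻¹
Pressure gradient: |∂P/∂n| = 300 Pa / 404000 m = 7.43×10⁻⁴ Pa/m
Geostrophic balance (pressure-gradient force = Coriolis force):
V_g = (1/(fρ)) |∂P/∂n| = 7.43×10⁻⁴ / (1.28×10⁻⁴ × 0.680) = 8.56 m/s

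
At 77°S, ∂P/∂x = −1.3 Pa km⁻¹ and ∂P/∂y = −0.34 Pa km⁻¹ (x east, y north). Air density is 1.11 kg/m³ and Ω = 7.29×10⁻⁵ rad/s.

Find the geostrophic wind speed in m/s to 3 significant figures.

8.52 m/s

Coriolis parameter at 77°S:
f = 2Ω sin φ = 2 × 7.29×10⁻⁵ × sin 77° = 1.42×10⁻⁴ s⁻¹
In the Southern Hemisphere f is negative: f = −1.42×10⁻⁴ s⁻¹.
Component geostrophic relations (x east, y north):
u_g = −(1/(fρ)) ∂P/∂y,  v_g = (1/(fρ)) ∂P/∂x
u_g = −(−0.34×10⁻³)/(−1.42×10⁻⁴ × 1.11) = −2.16 m/s;  v_g = (−1.3×10⁻³)/(−1.42×10⁻⁴ × 1.11) = 8.24 m/s
|V_g| = √(u_g² + v_g²) = 8.52 m/s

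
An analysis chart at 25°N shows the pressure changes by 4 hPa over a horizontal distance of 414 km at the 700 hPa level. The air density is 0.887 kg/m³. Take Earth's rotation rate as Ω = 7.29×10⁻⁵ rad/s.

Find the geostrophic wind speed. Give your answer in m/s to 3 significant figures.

Coriolis parameter at 25°N:
f = 2Ω sin φ = 2 × 7.29×10⁻⁵ × sin 25° = 6.16×10⁻⁵ s⁻¹
Pressure gradient: |∂P/∂n| = 400 Pa / 414000 m = 9.66×10⁻⁴ Pa/m
Geostrophic balance (pressure-gradient force = Coriolis force):
V_g = (1/(fρ)) |∂P/∂n| = 9.66×10⁻⁴ / (6.16×10⁻⁵ × 0.887) = 17.7 m/s

17.7 m/s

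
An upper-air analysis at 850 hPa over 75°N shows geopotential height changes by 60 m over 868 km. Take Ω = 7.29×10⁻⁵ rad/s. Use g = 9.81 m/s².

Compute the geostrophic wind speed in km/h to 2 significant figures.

17 km/h

Coriolis parameter at 75°N:
f = 2Ω sin φ = 2 × 7.29×10⁻⁵ × sin 75° = 1.41×10⁻⁴ s⁻¹
Height gradient: |∂Z/∂n| = 60 m / 868000 m = 6.91×10⁻⁵
On a pressure surface, geostrophic balance gives V_g = (g/f)|∂Z/∂n|:
V_g = 9.81 × 6.91×10⁻⁵ / 1.41×10⁻⁴ = 4.82 m/s
Converting: 4.82 m/s × 3.6 = 17 km/h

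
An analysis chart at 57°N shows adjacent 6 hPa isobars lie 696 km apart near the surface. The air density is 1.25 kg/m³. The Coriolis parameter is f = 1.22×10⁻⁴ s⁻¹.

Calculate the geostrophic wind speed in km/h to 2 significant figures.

20 km/h

Pressure gradient: |∂P/∂n| = 600 Pa / 696000 m = 8.62×10⁻⁴ Pa/m
Geostrophic balance (pressure-gradient force = Coriolis force):
V_g = (1/(fρ)) |∂P/∂n| = 8.62×10⁻⁴ / (1.22×10⁻⁴ × 1.25) = 5.65 m/s
Converting: 5.65 m/s × 3.6 = 20 km/h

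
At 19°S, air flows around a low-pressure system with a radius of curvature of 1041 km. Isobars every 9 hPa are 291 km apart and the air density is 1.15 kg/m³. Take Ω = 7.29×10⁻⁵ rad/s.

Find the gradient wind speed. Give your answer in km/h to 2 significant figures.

120 km/h

Coriolis parameter at 19°S:
f = 2Ω sin φ = 2 × 7.29×10⁻⁵ × sin 19° = 4.75×10⁻⁵ s⁻¹
Pressure gradient: |∂P/∂n| = 900 Pa / 291000 m = 3.09×10⁻³ Pa/m
Geostrophic speed: V_g = |∂P/∂n|/(fρ) = 3.09×10⁻³/(4.75×10⁻⁵ × 1.15) = 56.7 m/s
Around a low, centrifugal force acts outward with Coriolis, so pressure-gradient force balances both:
(1/ρ)|∂P/∂n| = fV + V²/R  →  V² + fR·V − fR·V_g = 0
With fR = 4.75×10⁻⁵ × 1041×10³ m = 49.4 m/s:
V = [−fR + √((fR)² + 4 fR V_g)]/2 = [−49.4 + √(49.4² + 4×49.4×56.7)]/2 = 33.7 m/s
Subgeostrophic (V < V_g = 56.7 m/s), as expected around a low.
Converting: 33.7 m/s × 3.6 = 120 km/h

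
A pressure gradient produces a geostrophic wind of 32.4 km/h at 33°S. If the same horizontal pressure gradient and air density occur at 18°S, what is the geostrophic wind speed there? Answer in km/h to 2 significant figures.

57 km/h

With the same pressure gradient and density, V_g ∝ 1/f ∝ 1/sin φ.
V₂ = V₁ · sin φ₁ / sin φ₂ = 32.4 × sin 33° / sin 18°
V₂ = 32.4 × 0.5446/0.3090 = 57 km/h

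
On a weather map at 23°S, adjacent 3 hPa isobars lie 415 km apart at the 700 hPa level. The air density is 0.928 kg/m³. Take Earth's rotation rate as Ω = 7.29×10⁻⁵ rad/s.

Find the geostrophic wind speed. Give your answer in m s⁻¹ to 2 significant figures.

14 m s⁻¹

Coriolis parameter at 23°S:
f = 2Ω sin φ = 2 × 7.29×10⁻⁵ × sin 23° = 5.70×10⁻⁵ s⁻¹
Pressure gradient: |∂P/∂n| = 300 Pa / 415000 m = 7.23×10⁻⁴ Pa/m
Geostrophic balance (pressure-gradient force = Coriolis force):
V_g = (1/(fρ)) |∂P/∂n| = 7.23×10⁻⁴ / (5.70×10⁻⁵ × 0.928) = 13.7 m/s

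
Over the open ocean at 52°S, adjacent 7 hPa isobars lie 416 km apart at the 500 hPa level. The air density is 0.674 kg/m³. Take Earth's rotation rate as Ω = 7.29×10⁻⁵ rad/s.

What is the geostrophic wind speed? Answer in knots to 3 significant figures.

Coriolis parameter at 52°S:
f = 2Ω sin φ = 2 × 7.29×10⁻⁵ × sin 52° = 1.15×10⁻⁴ s⁻¹
Pressure gradient: |∂P/∂n| = 700 Pa / 416000 m = 1.68×10⁻³ Pa/m
Geostrophic balance (pressure-gradient force = Coriolis force):
V_g = (1/(fρ)) |∂P/∂n| = 1.68×10⁻³ / (1.15×10⁻⁴ × 0.674) = 21.7 m/s
Converting: 21.7 m/s × 1.944 = 42.2 knots

42.2 knots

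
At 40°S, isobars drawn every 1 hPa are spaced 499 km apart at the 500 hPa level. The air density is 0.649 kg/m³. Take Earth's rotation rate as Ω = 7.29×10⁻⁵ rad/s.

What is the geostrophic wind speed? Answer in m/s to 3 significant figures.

Coriolis parameter at 40°S:
f = 2Ω sin φ = 2 × 7.29×10⁻⁵ × sin 40° = 9.37×10⁻⁵ s⁻¹
Pressure gradient: |∂P/∂n| = 100 Pa / 499000 m = 2.00×10⁻⁴ Pa/m
Geostrophic balance (pressure-gradient force = Coriolis force):
V_g = (1/(fρ)) |∂P/∂n| = 2.00×10⁻⁴ / (9.37×10⁻⁵ × 0.649) = 3.29 m/s

3.29 m/s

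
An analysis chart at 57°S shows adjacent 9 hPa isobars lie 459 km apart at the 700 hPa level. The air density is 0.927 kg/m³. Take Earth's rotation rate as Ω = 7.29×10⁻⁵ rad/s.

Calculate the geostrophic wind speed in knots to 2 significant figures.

Coriolis parameter at 57°S:
f = 2Ω sin φ = 2 × 7.29×10⁻⁵ × sin 57° = 1.22×10⁻⁴ s⁻¹
Pressure gradient: |∂P/∂n| = 900 Pa / 459000 m = 1.96×10⁻³ Pa/m
Geostrophic balance (pressure-gradient force = Coriolis force):
V_g = (1/(fρ)) |∂P/∂n| = 1.96×10⁻³ / (1.22×10⁻⁴ × 0.927) = 17.3 m/s
Converting: 17.3 m/s × 1.944 = 34 knots

34 knots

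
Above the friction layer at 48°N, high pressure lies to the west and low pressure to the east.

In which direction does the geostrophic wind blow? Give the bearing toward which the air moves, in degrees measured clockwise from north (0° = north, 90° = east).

180°

The pressure-gradient force points toward the east (bearing 090°).
Geostrophic balance: in the Northern Hemisphere the Coriolis force deflects motion to the right, so the geostrophic wind blows 90° to the right of the pressure-gradient force (low pressure on the left).
Rotating 090° by 90° clockwise gives 180° — the wind blows toward the south.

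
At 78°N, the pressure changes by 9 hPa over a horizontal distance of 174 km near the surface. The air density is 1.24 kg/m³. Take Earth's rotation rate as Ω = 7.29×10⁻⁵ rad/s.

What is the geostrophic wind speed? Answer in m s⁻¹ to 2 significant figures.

Coriolis parameter at 78°N:
f = 2Ω sin φ = 2 × 7.29×10⁻⁵ × sin 78° = 1.43×10⁻⁴ s⁻¹
Pressure gradient: |∂P/∂n| = 900 Pa / 174000 m = 5.17×10⁻³ Pa/m
Geostrophic balance (pressure-gradient force = Coriolis force):
V_g = (1/(fρ)) |∂P/∂n| = 5.17×10⁻³ / (1.43×10⁻⁴ × 1.24) = 29.2 m/s

29 m s⁻¹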